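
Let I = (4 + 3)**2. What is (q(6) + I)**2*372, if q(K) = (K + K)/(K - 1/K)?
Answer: 1187933268/1225 ≈ 9.6974e+5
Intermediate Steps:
I = 49 (I = 7**2 = 49)
q(K) = 2*K/(K - 1/K) (q(K) = (2*K)/(K - 1/K) = 2*K/(K - 1/K))
(q(6) + I)**2*372 = (2*6**2/(-1 + 6**2) + 49)**2*372 = (2*36/(-1 + 36) + 49)**2*372 = (2*36/35 + 49)**2*372 = (2*36*(1/35) + 49)**2*372 = (72/35 + 49)**2*372 = (1787/35)**2*372 = (3193369/1225)*372 = 1187933268/1225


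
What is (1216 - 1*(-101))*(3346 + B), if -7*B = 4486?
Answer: 24938712/7 ≈ 3.5627e+6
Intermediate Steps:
B = -4486/7 (B = -1/7*4486 = -4486/7 ≈ -640.86)
(1216 - 1*(-101))*(3346 + B) = (1216 - 1*(-101))*(3346 - 4486/7) = (1216 + 101)*(18936/7) = 1317*(18936/7) = 24938712/7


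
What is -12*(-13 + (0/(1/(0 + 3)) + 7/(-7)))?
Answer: 168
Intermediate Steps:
-12*(-13 + (0/(1/(0 + 3)) + 7/(-7))) = -12*(-13 + (0/(1/3) + 7*(-⅐))) = -12*(-13 + (0/(⅓) - 1)) = -12*(-13 + (0*3 - 1)) = -12*(-13 + (0 - 1)) = -12*(-13 - 1) = -12*(-14) = 168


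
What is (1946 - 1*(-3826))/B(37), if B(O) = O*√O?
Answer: 156*√37/37 ≈ 25.646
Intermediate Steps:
B(O) = O^(3/2)
(1946 - 1*(-3826))/B(37) = (1946 - 1*(-3826))/(37^(3/2)) = (1946 + 3826)/((37*√37)) = 5772*(√37/1369) = 156*√37/37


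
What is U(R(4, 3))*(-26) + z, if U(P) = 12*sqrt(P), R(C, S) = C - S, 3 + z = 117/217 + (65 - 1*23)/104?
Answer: -3543819/11284 ≈ -314.06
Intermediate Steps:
z = -23211/11284 (z = -3 + (117/217 + (65 - 1*23)/104) = -3 + (117*(1/217) + (65 - 23)*(1/104)) = -3 + (117/217 + 42*(1/104)) = -3 + (117/217 + 21/52) = -3 + 10641/11284 = -23211/11284 ≈ -2.0570)
U(R(4, 3))*(-26) + z = (12*sqrt(4 - 1*3))*(-26) - 23211/11284 = (12*sqrt(4 - 3))*(-26) - 23211/11284 = (12*sqrt(1))*(-26) - 23211/11284 = (12*1)*(-26) - 23211/11284 = 12*(-26) - 23211/11284 = -312 - 23211/11284 = -3543819/11284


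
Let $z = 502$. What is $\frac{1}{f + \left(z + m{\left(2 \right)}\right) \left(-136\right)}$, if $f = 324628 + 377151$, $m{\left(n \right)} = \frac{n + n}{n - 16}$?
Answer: $\frac{7}{4434821} \approx 1.5784 \cdot 10^{-6}$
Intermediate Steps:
$m{\left(n \right)} = \frac{2 n}{-16 + n}$
$f = 701779$
$\frac{1}{f + \left(z + m{\left(2 \right)}\right) \left(-136\right)} = \frac{1}{701779 + \left(502 + 2 \cdot 2 \frac{1}{-16 + 2}\right) \left(-136\right)} = \frac{1}{701779 + \left(502 + 2 \cdot 2 \frac{1}{-14}\right) \left(-136\right)} = \frac{1}{701779 + \left(502 + 2 \cdot 2 \left(- \frac{1}{14}\right)\right) \left(-136\right)} = \frac{1}{701779 + \left(502 - \frac{2}{7}\right) \left(-136\right)} = \frac{1}{701779 + \frac{3512}{7} \left(-136\right)} = \frac{1}{701779 - \frac{477632}{7}} = \frac{1}{\frac{4434821}{7}} = \frac{7}{4434821}$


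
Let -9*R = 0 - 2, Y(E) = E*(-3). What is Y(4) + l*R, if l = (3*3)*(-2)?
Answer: -16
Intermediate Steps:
Y(E) = -3*E
l = -18 (l = 9*(-2) = -18)
R = 2/9 (R = -(0 - 2)/9 = -⅑*(-2) = 2/9 ≈ 0.22222)
Y(4) + l*R = -3*4 - 18*2/9 = -12 - 4 = -16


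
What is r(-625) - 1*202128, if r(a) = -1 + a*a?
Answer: 188496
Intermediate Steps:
r(a) = -1 + a²
r(-625) - 1*202128 = (-1 + (-625)²) - 1*202128 = (-1 + 390625) - 202128 = 390624 - 202128 = 188496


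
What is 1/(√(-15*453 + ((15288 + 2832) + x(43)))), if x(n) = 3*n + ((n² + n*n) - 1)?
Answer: √15151/15151 ≈ 0.0081242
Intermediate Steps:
x(n) = -1 + 2*n² + 3*n (x(n) = 3*n + ((n² + n²) - 1) = 3*n + (2*n² - 1) = 3*n + (-1 + 2*n²) = -1 + 2*n² + 3*n)
1/(√(-15*453 + ((15288 + 2832) + x(43)))) = 1/(√(-15*453 + ((15288 + 2832) + (-1 + 2*43² + 3*43)))) = 1/(√(-6795 + (18120 + (-1 + 2*1849 + 129)))) = 1/(√(-6795 + (18120 + (-1 + 3698 + 129)))) = 1/(√(-6795 + (18120 + 3826))) = 1/(√(-6795 + 21946)) = 1/(√15151) = √15151/15151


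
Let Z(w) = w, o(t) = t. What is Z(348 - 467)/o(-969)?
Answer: 7/57 ≈ 0.12281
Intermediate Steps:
Z(348 - 467)/o(-969) = (348 - 467)/(-969) = -119*(-1/969) = 7/57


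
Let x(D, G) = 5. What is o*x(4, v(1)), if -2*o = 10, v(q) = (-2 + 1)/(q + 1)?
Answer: -25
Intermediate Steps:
v(q) = -1/(1 + q)
o = -5 (o = -½*10 = -5)
o*x(4, v(1)) = -5*5 = -25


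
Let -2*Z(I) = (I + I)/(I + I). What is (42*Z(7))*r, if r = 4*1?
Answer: -84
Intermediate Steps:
Z(I) = -½ (Z(I) = -(I + I)/(2*(I + I)) = -2*I/(2*(2*I)) = -2*I*1/(2*I)/2 = -½*1 = -½)
r = 4
(42*Z(7))*r = (42*(-½))*4 = -21*4 = -84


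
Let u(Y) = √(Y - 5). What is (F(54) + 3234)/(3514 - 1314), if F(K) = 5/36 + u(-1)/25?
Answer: 116429/79200 + I*√6/55000 ≈ 1.4701 + 4.4536e-5*I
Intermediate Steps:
u(Y) = √(-5 + Y)
F(K) = 5/36 + I*√6/25 (F(K) = 5/36 + √(-5 - 1)/25 = 5*(1/36) + √(-6)*(1/25) = 5/36 + (I*√6)*(1/25) = 5/36 + I*√6/25)
(F(54) + 3234)/(3514 - 1314) = ((5/36 + I*√6/25) + 3234)/(3514 - 1314) = (116429/36 + I*√6/25)/2200 = (116429/36 + I*√6/25)*(1/2200) = 116429/79200 + I*√6/55000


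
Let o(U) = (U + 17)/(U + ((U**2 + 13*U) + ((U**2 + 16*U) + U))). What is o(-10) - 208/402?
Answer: -12847/22110 ≈ -0.58105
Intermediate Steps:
o(U) = (17 + U)/(2*U**2 + 31*U) (o(U) = (17 + U)/(U + ((U**2 + 13*U) + (U**2 + 17*U))) = (17 + U)/(U + (2*U**2 + 30*U)) = (17 + U)/(2*U**2 + 31*U))
o(-10) - 208/402 = (17 - 10)/((-10)*(31 + 2*(-10))) - 208/402 = -1/10*7/(31 - 20) - 208*1/402 = -1/10*7/11 - 104/201 = -1/10*1/11*7 - 104/201 = -7/110 - 104/201 = -12847/22110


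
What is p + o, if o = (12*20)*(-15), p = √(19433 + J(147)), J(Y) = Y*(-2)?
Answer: -3600 + √19139 ≈ -3461.7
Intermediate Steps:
J(Y) = -2*Y
p = √19139 (p = √(19433 - 2*147) = √(19433 - 294) = √19139 ≈ 138.34)
o = -3600 (o = 240*(-15) = -3600)
p + o = √19139 - 3600 = -3600 + √19139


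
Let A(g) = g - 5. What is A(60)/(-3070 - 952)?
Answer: -55/4022 ≈ -0.013675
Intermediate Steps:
A(g) = -5 + g
A(60)/(-3070 - 952) = (-5 + 60)/(-3070 - 952) = 55/(-4022) = 55*(-1/4022) = -55/4022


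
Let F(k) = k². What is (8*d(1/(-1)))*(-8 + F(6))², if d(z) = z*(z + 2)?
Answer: -6272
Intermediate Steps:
d(z) = z*(2 + z)
(8*d(1/(-1)))*(-8 + F(6))² = (8*((2 + 1/(-1))/(-1)))*(-8 + 6²)² = (8*(-(2 - 1)))*(-8 + 36)² = (8*(-1*1))*28² = (8*(-1))*784 = -8*784 = -6272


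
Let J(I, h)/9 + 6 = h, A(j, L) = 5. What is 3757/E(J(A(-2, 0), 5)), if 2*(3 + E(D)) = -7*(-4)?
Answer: 3757/11 ≈ 341.55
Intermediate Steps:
J(I, h) = -54 + 9*h
E(D) = 11 (E(D) = -3 + (-7*(-4))/2 = -3 + (½)*28 = -3 + 14 = 11)
3757/E(J(A(-2, 0), 5)) = 3757/11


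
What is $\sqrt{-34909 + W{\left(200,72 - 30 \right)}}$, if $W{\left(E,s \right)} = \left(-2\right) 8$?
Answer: $5 i \sqrt{1397} \approx 186.88 i$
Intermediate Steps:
$W{\left(E,s \right)} = -16$
$\sqrt{-34909 + W{\left(200,72 - 30 \right)}} = \sqrt{-34909 - 16} = \sqrt{-34925} = 5 i \sqrt{1397}$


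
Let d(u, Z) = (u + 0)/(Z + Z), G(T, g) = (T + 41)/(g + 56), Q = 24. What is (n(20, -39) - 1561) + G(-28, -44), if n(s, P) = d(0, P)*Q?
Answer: -18719/12 ≈ -1559.9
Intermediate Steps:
G(T, g) = (41 + T)/(56 + g)
d(u, Z) = u/(2*Z) (d(u, Z) = u/((2*Z)) = u*(1/(2*Z)) = u/(2*Z))
n(s, P) = 0 (n(s, P) = ((½)*0/P)*24 = 0*24 = 0)
(n(20, -39) - 1561) + G(-28, -44) = (0 - 1561) + (41 - 28)/(56 - 44) = -1561 + 13/12 = -18719/12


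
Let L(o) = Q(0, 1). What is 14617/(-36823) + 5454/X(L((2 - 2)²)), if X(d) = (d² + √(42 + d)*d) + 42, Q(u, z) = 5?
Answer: 6703673138/61015711 - 13635*√47/1657 ≈ 53.455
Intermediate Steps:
L(o) = 5
X(d) = 42 + d² + d*√(42 + d) (X(d) = (d² + d*√(42 + d)) + 42 = 42 + d² + d*√(42 + d))
14617/(-36823) + 5454/X(L((2 - 2)²)) = 14617/(-36823) + 5454/(42 + 5² + 5*√(42 + 5)) = 14617*(-1/36823) + 5454/(42 + 25 + 5*√47) = -14617/36823 + 5454/(67 + 5*√47)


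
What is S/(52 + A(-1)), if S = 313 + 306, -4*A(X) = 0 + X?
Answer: 2476/209 ≈ 11.847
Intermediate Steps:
A(X) = -X/4 (A(X) = -(0 + X)/4 = -X/4)
S = 619
S/(52 + A(-1)) = 619/(52 - ¼*(-1)) = 619/(52 + ¼) = 619/(209/4) = 619*(4/209) = 2476/209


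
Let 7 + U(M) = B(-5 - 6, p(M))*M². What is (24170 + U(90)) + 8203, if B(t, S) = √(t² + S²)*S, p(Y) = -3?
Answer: 32366 - 24300*√130 ≈ -2.4470e+5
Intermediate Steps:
B(t, S) = S*√(S² + t²) (B(t, S) = √(S² + t²)*S = S*√(S² + t²))
U(M) = -7 - 3*√130*M² (U(M) = -7 + (-3*√((-3)² + (-5 - 6)²))*M² = -7 + (-3*√(9 + (-11)²))*M² = -7 + (-3*√(9 + 121))*M² = -7 + (-3*√130)*M² = -7 - 3*√130*M²)
(24170 + U(90)) + 8203 = (24170 + (-7 - 3*√130*90²)) + 8203 = (24170 + (-7 - 3*√130*8100)) + 8203 = (24170 + (-7 - 24300*√130)) + 8203 = (24163 - 24300*√130) + 8203 = 32366 - 24300*√130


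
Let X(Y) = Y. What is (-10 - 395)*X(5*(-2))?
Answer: 4050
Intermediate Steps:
(-10 - 395)*X(5*(-2)) = (-10 - 395)*(5*(-2)) = -405*(-10) = 4050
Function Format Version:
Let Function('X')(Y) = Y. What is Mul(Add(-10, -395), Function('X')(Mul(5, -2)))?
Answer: 4050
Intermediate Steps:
Mul(Add(-10, -395), Function('X')(Mul(5, -2))) = Mul(Add(-10, -395), Mul(5, -2)) = Mul(-405, -10) = 4050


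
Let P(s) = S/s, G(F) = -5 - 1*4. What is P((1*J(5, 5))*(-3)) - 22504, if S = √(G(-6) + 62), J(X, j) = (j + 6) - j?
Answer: -22504 - √53/18 ≈ -22504.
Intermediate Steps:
G(F) = -9 (G(F) = -5 - 4 = -9)
J(X, j) = 6 (J(X, j) = (6 + j) - j = 6)
S = √53 (S = √(-9 + 62) = √53 ≈ 7.2801)
P(s) = √53/s
P((1*J(5, 5))*(-3)) - 22504 = √53/(((1*6)*(-3))) - 22504 = √53/((6*(-3))) - 22504 = √53/(-18) - 22504 = √53*(-1/18) - 22504 = -√53/18 - 22504 = -22504 - √53/18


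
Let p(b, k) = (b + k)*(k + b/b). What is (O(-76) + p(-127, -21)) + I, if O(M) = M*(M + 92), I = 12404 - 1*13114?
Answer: 1034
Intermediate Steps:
I = -710 (I = 12404 - 13114 = -710)
p(b, k) = (1 + k)*(b + k) (p(b, k) = (b + k)*(k + 1) = (b + k)*(1 + k) = (1 + k)*(b + k))
O(M) = M*(92 + M)
(O(-76) + p(-127, -21)) + I = (-76*(92 - 76) + (-127 - 21 + (-21)² - 127*(-21))) - 710 = (-76*16 + (-127 - 21 + 441 + 2667)) - 710 = (-1216 + 2960) - 710 = 1744 - 710 = 1034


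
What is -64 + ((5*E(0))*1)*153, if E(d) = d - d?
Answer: -64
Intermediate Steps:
E(d) = 0
-64 + ((5*E(0))*1)*153 = -64 + ((5*0)*1)*153 = -64 + (0*1)*153 = -64 + 0*153 = -64 + 0 = -64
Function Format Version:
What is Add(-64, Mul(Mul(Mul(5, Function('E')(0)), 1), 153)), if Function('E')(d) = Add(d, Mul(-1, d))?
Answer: -64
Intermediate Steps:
Function('E')(d) = 0
Add(-64, Mul(Mul(Mul(5, Function('E')(0)), 1), 153)) = Add(-64, Mul(Mul(Mul(5, 0), 1), 153)) = Add(-64, Mul(Mul(0, 1), 153)) = Add(-64, Mul(0, 153)) = Add(-64, 0) = -64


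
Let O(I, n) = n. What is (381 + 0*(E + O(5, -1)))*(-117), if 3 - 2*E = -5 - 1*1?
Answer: -44577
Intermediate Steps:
E = 9/2 (E = 3/2 - (-5 - 1*1)/2 = 3/2 - (-5 - 1)/2 = 3/2 - ½*(-6) = 3/2 + 3 = 9/2 ≈ 4.5000)
(381 + 0*(E + O(5, -1)))*(-117) = (381 + 0*(9/2 - 1))*(-117) = (381 + 0*(7/2))*(-117) = (381 + 0)*(-117) = 381*(-117) = -44577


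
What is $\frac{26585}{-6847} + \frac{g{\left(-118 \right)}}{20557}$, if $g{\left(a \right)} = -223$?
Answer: $- \frac{548034726}{140753779} \approx -3.8936$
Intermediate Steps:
$\frac{26585}{-6847} + \frac{g{\left(-118 \right)}}{20557} = \frac{26585}{-6847} - \frac{223}{20557} = 26585 \left(- \frac{1}{6847}\right) - \frac{223}{20557} = - \frac{26585}{6847} - \frac{223}{20557} = - \frac{548034726}{140753779}$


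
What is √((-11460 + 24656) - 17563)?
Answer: I*√4367 ≈ 66.083*I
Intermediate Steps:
√((-11460 + 24656) - 17563) = √(13196 - 17563) = √(-4367) = I*√4367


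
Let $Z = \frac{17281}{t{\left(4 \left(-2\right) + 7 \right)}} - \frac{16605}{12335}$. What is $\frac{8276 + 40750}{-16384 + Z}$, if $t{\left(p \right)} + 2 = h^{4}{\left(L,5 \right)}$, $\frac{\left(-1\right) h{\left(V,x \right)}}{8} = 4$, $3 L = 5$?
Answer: $- \frac{126822028475508}{42386096120299} \approx -2.9921$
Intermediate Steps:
$L = \frac{5}{3}$ ($L = \frac{1}{3} \cdot 5 = \frac{5}{3} \approx 1.6667$)
$h{\left(V,x \right)} = -32$ ($h{\left(V,x \right)} = \left(-8\right) 4 = -32$)
$t{\left(p \right)} = 1048574$ ($t{\left(p \right)} = -2 + \left(-32\right)^{4} = -2 + 1048576 = 1048574$)
$Z = - \frac{3439682027}{2586832058}$ ($Z = \frac{17281}{1048574} - \frac{16605}{12335} = 17281 \cdot \frac{1}{1048574} - \frac{3321}{2467} = \frac{17281}{1048574} - \frac{3321}{2467} = - \frac{3439682027}{2586832058} \approx -1.3297$)
$\frac{8276 + 40750}{-16384 + Z} = \frac{8276 + 40750}{-16384 - \frac{3439682027}{2586832058}} = \frac{49026}{- \frac{42386096120299}{2586832058}} = 49026 \left(- \frac{2586832058}{42386096120299}\right) = - \frac{126822028475508}{42386096120299}$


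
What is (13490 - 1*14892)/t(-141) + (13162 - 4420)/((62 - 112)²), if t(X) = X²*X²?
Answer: 1727654185231/494067701250 ≈ 3.4968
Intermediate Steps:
t(X) = X⁴
(13490 - 1*14892)/t(-141) + (13162 - 4420)/((62 - 112)²) = (13490 - 1*14892)/((-141)⁴) + (13162 - 4420)/((62 - 112)²) = (13490 - 14892)/395254161 + 8742/((-50)²) = -1402*1/395254161 + 8742/2500 = -1402/395254161 + 8742*(1/2500) = -1402/395254161 + 4371/1250 = 1727654185231/494067701250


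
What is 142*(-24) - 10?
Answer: -3418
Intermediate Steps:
142*(-24) - 10 = -3408 - 10 = -3418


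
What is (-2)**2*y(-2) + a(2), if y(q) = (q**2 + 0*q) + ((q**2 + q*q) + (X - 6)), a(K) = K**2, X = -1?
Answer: 24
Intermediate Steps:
y(q) = -7 + 3*q**2 (y(q) = (q**2 + 0*q) + ((q**2 + q*q) + (-1 - 6)) = (q**2 + 0) + ((q**2 + q**2) - 7) = q**2 + (2*q**2 - 7) = q**2 + (-7 + 2*q**2) = -7 + 3*q**2)
(-2)**2*y(-2) + a(2) = (-2)**2*(-7 + 3*(-2)**2) + 2**2 = 4*(-7 + 3*4) + 4 = 4*(-7 + 12) + 4 = 4*5 + 4 = 20 + 4 = 24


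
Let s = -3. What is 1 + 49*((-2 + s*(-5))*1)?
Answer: 638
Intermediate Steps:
1 + 49*((-2 + s*(-5))*1) = 1 + 49*((-2 - 3*(-5))*1) = 1 + 49*((-2 + 15)*1) = 1 + 49*(13*1) = 1 + 49*13 = 1 + 637 = 638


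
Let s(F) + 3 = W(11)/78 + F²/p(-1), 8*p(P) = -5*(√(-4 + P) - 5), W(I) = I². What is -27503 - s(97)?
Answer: -11704141/390 - 37636*I*√5/75 ≈ -30011.0 - 1122.1*I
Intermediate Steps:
p(P) = 25/8 - 5*√(-4 + P)/8 (p(P) = (-5*(√(-4 + P) - 5))/8 = (-5*(-5 + √(-4 + P)))/8 = (25 - 5*√(-4 + P))/8 = 25/8 - 5*√(-4 + P)/8)
s(F) = -113/78 + F²/(25/8 - 5*I*√5/8) (s(F) = -3 + (11²/78 + F²/(25/8 - 5*√(-4 - 1)/8)) = -3 + (121*(1/78) + F²/(25/8 - 5*I*√5/8)) = -3 + (121/78 + F²/(25/8 - 5*I*√5/8)) = -113/78 + F²/(25/8 - 5*I*√5/8))
-27503 - s(97) = -27503 - (-113/78 + (4/15)*97² + (4/75)*I*√5*97²) = -27503 - (-113/78 + (4/15)*9409 + (4/75)*I*√5*9409) = -27503 - (-113/78 + 37636/15 + 37636*I*√5/75) = -27503 - (977971/390 + 37636*I*√5/75) = -27503 + (-977971/390 - 37636*I*√5/75) = -11704141/390 - 37636*I*√5/75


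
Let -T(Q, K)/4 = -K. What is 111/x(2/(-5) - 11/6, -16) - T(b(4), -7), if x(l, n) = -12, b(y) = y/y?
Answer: 75/4 ≈ 18.750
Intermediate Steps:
b(y) = 1
T(Q, K) = 4*K (T(Q, K) = -(-4)*K = 4*K)
111/x(2/(-5) - 11/6, -16) - T(b(4), -7) = 111/(-12) - 4*(-7) = 111*(-1/12) - 1*(-28) = -37/4 + 28 = 75/4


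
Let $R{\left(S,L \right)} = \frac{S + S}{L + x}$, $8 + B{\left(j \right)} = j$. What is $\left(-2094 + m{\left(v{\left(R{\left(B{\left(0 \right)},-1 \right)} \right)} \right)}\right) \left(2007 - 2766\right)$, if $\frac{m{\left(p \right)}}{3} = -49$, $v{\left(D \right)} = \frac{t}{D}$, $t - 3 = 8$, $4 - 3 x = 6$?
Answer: $1700919$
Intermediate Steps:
$x = - \frac{2}{3}$ ($x = \frac{4}{3} - 2 = - \frac{2}{3} \approx -0.66667$)
$B{\left(j \right)} = -8 + j$
$t = 11$ ($t = 3 + 8 = 11$)
$R{\left(S,L \right)} = \frac{2 S}{- \frac{2}{3} + L}$ ($R{\left(S,L \right)} = \frac{S + S}{L - \frac{2}{3}} = \frac{2 S}{- \frac{2}{3} + L}$)
$v{\left(D \right)} = \frac{11}{D}$
$m{\left(p \right)} = -147$ ($m{\left(p \right)} = 3 \left(-49\right) = -147$)
$\left(-2094 + m{\left(v{\left(R{\left(B{\left(0 \right)},-1 \right)} \right)} \right)}\right) \left(2007 - 2766\right) = \left(-2094 - 147\right) \left(2007 - 2766\right) = \left(-2241\right) \left(-759\right) = 1700919$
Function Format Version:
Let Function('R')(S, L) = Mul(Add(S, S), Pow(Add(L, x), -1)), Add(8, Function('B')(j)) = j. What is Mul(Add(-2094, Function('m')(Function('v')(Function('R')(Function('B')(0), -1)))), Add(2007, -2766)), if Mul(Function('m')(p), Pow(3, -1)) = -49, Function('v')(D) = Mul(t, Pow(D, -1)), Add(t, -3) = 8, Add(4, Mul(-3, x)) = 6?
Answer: 1700919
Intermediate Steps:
x = Rational(-2, 3) (x = Add(Rational(4, 3), Mul(Rational(-1, 3), 6)) = Add(Rational(4, 3), -2) = Rational(-2, 3) ≈ -0.66667)
Function('B')(j) = Add(-8, j)
t = 11 (t = Add(3, 8) = 11)
Function('R')(S, L) = Mul(2, S, Pow(Add(Rational(-2, 3), L), -1)) (Function('R')(S, L) = Mul(Add(S, S), Pow(Add(L, Rational(-2, 3)), -1)) = Mul(Mul(2, S), Pow(Add(Rational(-2, 3), L), -1)) = Mul(2, S, Pow(Add(Rational(-2, 3), L), -1)))
Function('v')(D) = Mul(11, Pow(D, -1))
Function('m')(p) = -147 (Function('m')(p) = Mul(3, -49) = -147)
Mul(Add(-2094, Function('m')(Function('v')(Function('R')(Function('B')(0), -1)))), Add(2007, -2766)) = Mul(Add(-2094, -147), Add(2007, -2766)) = Mul(-2241, -759) = 1700919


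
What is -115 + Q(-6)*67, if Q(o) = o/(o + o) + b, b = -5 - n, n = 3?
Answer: -1235/2 ≈ -617.50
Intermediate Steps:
b = -8 (b = -5 - 1*3 = -5 - 3 = -8)
Q(o) = -15/2 (Q(o) = o/(o + o) - 8 = o/((2*o)) - 8 = (1/(2*o))*o - 8 = ½ - 8 = -15/2)
-115 + Q(-6)*67 = -115 - 15/2*67 = -115 - 1005/2 = -1235/2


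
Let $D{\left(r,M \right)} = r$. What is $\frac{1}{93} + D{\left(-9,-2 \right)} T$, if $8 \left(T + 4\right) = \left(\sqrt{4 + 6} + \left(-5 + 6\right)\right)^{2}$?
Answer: $\frac{17585}{744} - \frac{9 \sqrt{10}}{4} \approx 16.521$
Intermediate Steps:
$T = -4 + \frac{\left(1 + \sqrt{10}\right)^{2}}{8}$ ($T = -4 + \frac{\left(\sqrt{4 + 6} + \left(-5 + 6\right)\right)^{2}}{8} = -4 + \frac{\left(\sqrt{10} + 1\right)^{2}}{8} = -4 + \frac{\left(1 + \sqrt{10}\right)^{2}}{8} \approx -1.8344$)
$\frac{1}{93} + D{\left(-9,-2 \right)} T = \frac{1}{93} - 9 \left(- \frac{21}{8} + \frac{\sqrt{10}}{4}\right) = \frac{1}{93} + \left(\frac{189}{8} - \frac{9 \sqrt{10}}{4}\right) = \frac{17585}{744} - \frac{9 \sqrt{10}}{4}$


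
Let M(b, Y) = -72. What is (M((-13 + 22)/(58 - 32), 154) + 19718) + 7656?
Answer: 27302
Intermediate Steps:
(M((-13 + 22)/(58 - 32), 154) + 19718) + 7656 = (-72 + 19718) + 7656 = 19646 + 7656 = 27302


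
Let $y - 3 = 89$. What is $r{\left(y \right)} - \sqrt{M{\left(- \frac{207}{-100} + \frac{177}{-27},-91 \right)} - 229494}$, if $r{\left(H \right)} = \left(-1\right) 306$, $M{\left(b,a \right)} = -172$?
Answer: $-306 - i \sqrt{229666} \approx -306.0 - 479.23 i$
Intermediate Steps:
$y = 92$ ($y = 3 + 89 = 92$)
$r{\left(H \right)} = -306$
$r{\left(y \right)} - \sqrt{M{\left(- \frac{207}{-100} + \frac{177}{-27},-91 \right)} - 229494} = -306 - \sqrt{-172 - 229494} = -306 - \sqrt{-229666} = -306 - i \sqrt{229666}$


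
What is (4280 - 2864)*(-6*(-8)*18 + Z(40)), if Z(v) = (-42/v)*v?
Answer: 1163952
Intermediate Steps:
Z(v) = -42
(4280 - 2864)*(-6*(-8)*18 + Z(40)) = (4280 - 2864)*(-6*(-8)*18 - 42) = 1416*(48*18 - 42) = 1416*(864 - 42) = 1416*822 = 1163952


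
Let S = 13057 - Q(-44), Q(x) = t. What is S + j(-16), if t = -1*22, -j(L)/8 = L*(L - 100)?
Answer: -1769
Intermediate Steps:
j(L) = -8*L*(-100 + L) (j(L) = -8*L*(L - 100) = -8*L*(-100 + L))
t = -22
Q(x) = -22
S = 13079 (S = 13057 - 1*(-22) = 13057 + 22 = 13079)
S + j(-16) = 13079 + 8*(-16)*(100 - 1*(-16)) = 13079 + 8*(-16)*(100 + 16) = 13079 + 8*(-16)*116 = 13079 - 14848 = -1769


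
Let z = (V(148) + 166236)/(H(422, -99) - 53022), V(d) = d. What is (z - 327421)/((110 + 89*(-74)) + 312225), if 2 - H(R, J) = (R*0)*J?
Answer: -4340006951/4052702995 ≈ -1.0709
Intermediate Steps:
H(R, J) = 2 (H(R, J) = 2 - R*0*J = 2 - 0*J = 2 - 1*0 = 2 + 0 = 2)
z = -41596/13255 (z = (148 + 166236)/(2 - 53022) = 166384/(-53020) = 166384*(-1/53020) = -41596/13255 ≈ -3.1381)
(z - 327421)/((110 + 89*(-74)) + 312225) = (-41596/13255 - 327421)/((110 + 89*(-74)) + 312225) = -4340006951/(13255*((110 - 6586) + 312225)) = -4340006951/(13255*(-6476 + 312225)) = -4340006951/13255/305749 = -4340006951/13255*1/305749 = -4340006951/4052702995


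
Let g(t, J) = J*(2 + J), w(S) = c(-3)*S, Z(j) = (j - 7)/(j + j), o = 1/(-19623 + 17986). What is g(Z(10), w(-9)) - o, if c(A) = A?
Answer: 1281772/1637 ≈ 783.00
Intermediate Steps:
o = -1/1637 (o = 1/(-1637) = -1/1637 ≈ -0.00061087)
Z(j) = (-7 + j)/(2*j) (Z(j) = (-7 + j)/((2*j)) = (-7 + j)*(1/(2*j)) = (-7 + j)/(2*j))
w(S) = -3*S
g(Z(10), w(-9)) - o = (-3*(-9))*(2 - 3*(-9)) - 1*(-1/1637) = 27*(2 + 27) + 1/1637 = 27*29 + 1/1637 = 783 + 1/1637 = 1281772/1637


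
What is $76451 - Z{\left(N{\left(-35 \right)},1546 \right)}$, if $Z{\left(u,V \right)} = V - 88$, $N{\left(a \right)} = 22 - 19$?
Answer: $74993$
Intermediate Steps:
$N{\left(a \right)} = 3$
$Z{\left(u,V \right)} = -88 + V$ ($Z{\left(u,V \right)} = V - 88 = -88 + V$)
$76451 - Z{\left(N{\left(-35 \right)},1546 \right)} = 76451 - \left(-88 + 1546\right) = 76451 - 1458 = 74993$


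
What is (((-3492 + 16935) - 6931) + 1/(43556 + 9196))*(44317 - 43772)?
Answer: 187218958625/52752 ≈ 3.5490e+6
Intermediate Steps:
(((-3492 + 16935) - 6931) + 1/(43556 + 9196))*(44317 - 43772) = ((13443 - 6931) + 1/52752)*545 = (6512 + 1/52752)*545 = (343521025/52752)*545 = 187218958625/52752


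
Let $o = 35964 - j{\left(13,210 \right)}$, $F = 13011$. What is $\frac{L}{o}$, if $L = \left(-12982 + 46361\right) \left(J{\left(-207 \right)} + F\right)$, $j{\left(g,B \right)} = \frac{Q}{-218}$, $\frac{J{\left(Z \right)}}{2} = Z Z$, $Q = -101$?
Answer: $\frac{718268080998}{7840051} \approx 91615.0$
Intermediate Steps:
$J{\left(Z \right)} = 2 Z^{2}$ ($J{\left(Z \right)} = 2 Z Z = 2 Z^{2}$)
$j{\left(g,B \right)} = \frac{101}{218}$ ($j{\left(g,B \right)} = - \frac{101}{-218} = \left(-101\right) \left(- \frac{1}{218}\right) = \frac{101}{218}$)
$o = \frac{7840051}{218}$ ($o = 35964 - \frac{101}{218} = \frac{7840051}{218} \approx 35964.0$)
$L = 3294807711$ ($L = \left(-12982 + 46361\right) \left(2 \left(-207\right)^{2} + 13011\right) = 33379 \left(2 \cdot 42849 + 13011\right) = 33379 \left(85698 + 13011\right) = 33379 \cdot 98709 = 3294807711$)
$\frac{L}{o} = \frac{3294807711}{\frac{7840051}{218}} = 3294807711 \cdot \frac{218}{7840051} = \frac{718268080998}{7840051}$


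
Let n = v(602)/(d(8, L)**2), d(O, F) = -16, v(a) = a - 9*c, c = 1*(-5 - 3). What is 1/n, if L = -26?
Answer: 128/337 ≈ 0.37982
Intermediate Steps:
c = -8 (c = 1*(-8) = -8)
v(a) = 72 + a (v(a) = a - 9*(-8) = a + 72 = 72 + a)
n = 337/128 (n = (72 + 602)/((-16)**2) = 674/256 = 674*(1/256) = 337/128 ≈ 2.6328)
1/n = 1/(337/128) = 128/337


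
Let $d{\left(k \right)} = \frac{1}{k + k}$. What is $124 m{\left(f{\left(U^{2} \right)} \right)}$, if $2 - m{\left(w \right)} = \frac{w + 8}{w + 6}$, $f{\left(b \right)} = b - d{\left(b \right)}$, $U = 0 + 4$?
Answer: $\frac{79236}{703} \approx 112.71$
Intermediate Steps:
$U = 4$
$d{\left(k \right)} = \frac{1}{2 k}$
$f{\left(b \right)} = b - \frac{1}{2 b}$
$m{\left(w \right)} = 2 - \frac{8 + w}{6 + w}$ ($m{\left(w \right)} = 2 - \frac{w + 8}{w + 6} = 2 - \frac{8 + w}{6 + w}$)
$124 m{\left(f{\left(U^{2} \right)} \right)} = 124 \frac{4 + \left(4^{2} - \frac{1}{2 \cdot 4^{2}}\right)}{6 + \left(4^{2} - \frac{1}{2 \cdot 4^{2}}\right)} = 124 \frac{4 + \left(16 - \frac{1}{2 \cdot 16}\right)}{6 + \left(16 - \frac{1}{2 \cdot 16}\right)} = 124 \frac{4 + \left(16 - \frac{1}{32}\right)}{6 + \left(16 - \frac{1}{32}\right)} = 124 \frac{4 + \frac{511}{32}}{6 + \frac{511}{32}} = 124 \frac{1}{\frac{703}{32}} \cdot \frac{639}{32} = 124 \cdot \frac{32}{703} \cdot \frac{639}{32} = 124 \cdot \frac{639}{703} = \frac{79236}{703}$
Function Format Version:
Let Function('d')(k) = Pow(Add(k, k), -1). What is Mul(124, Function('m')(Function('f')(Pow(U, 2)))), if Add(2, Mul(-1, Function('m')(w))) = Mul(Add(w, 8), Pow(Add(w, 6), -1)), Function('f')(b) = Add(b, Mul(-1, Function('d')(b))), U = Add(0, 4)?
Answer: Rational(79236, 703) ≈ 112.71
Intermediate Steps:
U = 4
Function('d')(k) = Mul(Rational(1, 2), Pow(k, -1)) (Function('d')(k) = Pow(Mul(2, k), -1) = Mul(Rational(1, 2), Pow(k, -1)))
Function('f')(b) = Add(b, Mul(Rational(-1, 2), Pow(b, -1))) (Function('f')(b) = Add(b, Mul(-1, Mul(Rational(1, 2), Pow(b, -1)))) = Add(b, Mul(Rational(-1, 2), Pow(b, -1))))
Function('m')(w) = Add(2, Mul(-1, Pow(Add(6, w), -1), Add(8, w))) (Function('m')(w) = Add(2, Mul(-1, Mul(Add(w, 8), Pow(Add(w, 6), -1)))) = Add(2, Mul(-1, Mul(Add(8, w), Pow(Add(6, w), -1)))) = Add(2, Mul(-1, Mul(Pow(Add(6, w), -1), Add(8, w)))) = Add(2, Mul(-1, Pow(Add(6, w), -1), Add(8, w))))
Mul(124, Function('m')(Function('f')(Pow(U, 2)))) = Mul(124, Mul(Pow(Add(6, Add(Pow(4, 2), Mul(Rational(-1, 2), Pow(Pow(4, 2), -1)))), -1), Add(4, Add(Pow(4, 2), Mul(Rational(-1, 2), Pow(Pow(4, 2), -1)))))) = Mul(124, Mul(Pow(Add(6, Add(16, Mul(Rational(-1, 2), Pow(16, -1)))), -1), Add(4, Add(16, Mul(Rational(-1, 2), Pow(16, -1)))))) = Mul(124, Mul(Pow(Add(6, Add(16, Mul(Rational(-1, 2), Rational(1, 16)))), -1), Add(4, Add(16, Mul(Rational(-1, 2), Rational(1, 16)))))) = Mul(124, Mul(Pow(Add(6, Add(16, Rational(-1, 32))), -1), Add(4, Add(16, Rational(-1, 32))))) = Mul(124, Mul(Pow(Add(6, Rational(511, 32)), -1), Add(4, Rational(511, 32)))) = Mul(124, Mul(Pow(Rational(703, 32), -1), Rational(639, 32))) = Mul(124, Mul(Rational(32, 703), Rational(639, 32))) = Mul(124, Rational(639, 703)) = Rational(79236, 703)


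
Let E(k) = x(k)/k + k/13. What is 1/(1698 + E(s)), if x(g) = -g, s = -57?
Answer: 13/22004 ≈ 0.00059080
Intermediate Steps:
E(k) = -1 + k/13 (E(k) = (-k)/k + k/13 = -1 + k*(1/13) = -1 + k/13)
1/(1698 + E(s)) = 1/(1698 + (-1 + (1/13)*(-57))) = 1/(1698 + (-1 - 57/13)) = 1/(1698 - 70/13) = 1/(22004/13) = 13/22004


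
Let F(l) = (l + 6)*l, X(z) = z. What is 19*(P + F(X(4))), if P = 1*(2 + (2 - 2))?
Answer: 798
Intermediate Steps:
F(l) = l*(6 + l) (F(l) = (6 + l)*l = l*(6 + l))
P = 2 (P = 1*(2 + 0) = 1*2 = 2)
19*(P + F(X(4))) = 19*(2 + 4*(6 + 4)) = 19*(2 + 4*10) = 19*(2 + 40) = 19*42 = 798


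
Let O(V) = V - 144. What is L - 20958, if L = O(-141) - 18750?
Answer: -39993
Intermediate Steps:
O(V) = -144 + V
L = -19035 (L = (-144 - 141) - 18750 = -285 - 18750 = -19035)
L - 20958 = -19035 - 20958 = -39993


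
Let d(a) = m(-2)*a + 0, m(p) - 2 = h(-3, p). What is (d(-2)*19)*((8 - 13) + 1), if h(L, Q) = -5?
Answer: -456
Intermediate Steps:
m(p) = -3 (m(p) = 2 - 5 = -3)
d(a) = -3*a (d(a) = -3*a + 0 = -3*a)
(d(-2)*19)*((8 - 13) + 1) = (-3*(-2)*19)*((8 - 13) + 1) = (6*19)*(-5 + 1) = 114*(-4) = -456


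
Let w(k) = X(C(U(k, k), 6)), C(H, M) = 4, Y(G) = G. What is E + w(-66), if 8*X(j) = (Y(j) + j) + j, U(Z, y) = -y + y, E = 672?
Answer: 1347/2 ≈ 673.50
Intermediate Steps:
U(Z, y) = 0
X(j) = 3*j/8 (X(j) = ((j + j) + j)/8 = (2*j + j)/8 = (3*j)/8 = 3*j/8)
w(k) = 3/2 (w(k) = (3/8)*4 = 3/2)
E + w(-66) = 672 + 3/2 = 1347/2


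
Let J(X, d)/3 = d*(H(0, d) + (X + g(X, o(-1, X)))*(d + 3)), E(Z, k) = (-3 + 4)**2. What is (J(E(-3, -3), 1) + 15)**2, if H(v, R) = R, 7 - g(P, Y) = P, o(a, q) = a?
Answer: 10404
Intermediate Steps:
g(P, Y) = 7 - P
E(Z, k) = 1 (E(Z, k) = 1**2 = 1)
J(X, d) = 3*d*(21 + 8*d) (J(X, d) = 3*(d*(d + (X + (7 - X))*(d + 3))) = 3*(d*(d + 7*(3 + d))) = 3*(d*(d + (21 + 7*d))) = 3*(d*(21 + 8*d)) = 3*d*(21 + 8*d))
(J(E(-3, -3), 1) + 15)**2 = (3*1*(21 + 8*1) + 15)**2 = (3*1*(21 + 8) + 15)**2 = (3*1*29 + 15)**2 = (87 + 15)**2 = 102**2 = 10404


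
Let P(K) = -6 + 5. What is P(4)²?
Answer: 1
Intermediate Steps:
P(K) = -1
P(4)² = (-1)² = 1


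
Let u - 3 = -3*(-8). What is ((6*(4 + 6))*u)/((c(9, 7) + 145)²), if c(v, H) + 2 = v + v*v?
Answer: 1620/54289 ≈ 0.029840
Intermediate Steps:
c(v, H) = -2 + v + v² (c(v, H) = -2 + (v + v*v) = -2 + (v + v²) = -2 + v + v²)
u = 27 (u = 3 - 3*(-8) = 3 - 1*(-24) = 3 + 24 = 27)
((6*(4 + 6))*u)/((c(9, 7) + 145)²) = ((6*(4 + 6))*27)/(((-2 + 9 + 9²) + 145)²) = ((6*10)*27)/(((-2 + 9 + 81) + 145)²) = (60*27)/((88 + 145)²) = 1620/(233²) = 1620/54289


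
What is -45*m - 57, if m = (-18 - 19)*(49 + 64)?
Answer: 188088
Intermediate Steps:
m = -4181 (m = -37*113 = -4181)
-45*m - 57 = -45*(-4181) - 57 = 188145 - 57 = 188088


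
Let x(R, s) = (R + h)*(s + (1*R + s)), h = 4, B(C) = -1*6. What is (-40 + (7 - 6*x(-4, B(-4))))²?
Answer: 1089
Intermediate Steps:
B(C) = -6
x(R, s) = (4 + R)*(R + 2*s) (x(R, s) = (R + 4)*(s + (1*R + s)) = (4 + R)*(s + (R + s)) = (4 + R)*(R + 2*s))
(-40 + (7 - 6*x(-4, B(-4))))² = (-40 + (7 - 6*((-4)² + 4*(-4) + 8*(-6) + 2*(-4)*(-6))))² = (-40 + (7 - 6*(16 - 16 - 48 + 48)))² = (-40 + (7 - 6*0))² = (-40 + (7 + 0))² = (-40 + 7)² = (-33)² = 1089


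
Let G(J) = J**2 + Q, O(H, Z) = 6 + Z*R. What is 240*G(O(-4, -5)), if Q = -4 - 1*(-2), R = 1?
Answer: -240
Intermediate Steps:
O(H, Z) = 6 + Z (O(H, Z) = 6 + Z*1 = 6 + Z)
Q = -2 (Q = -4 + 2 = -2)
G(J) = -2 + J**2 (G(J) = J**2 - 2 = -2 + J**2)
240*G(O(-4, -5)) = 240*(-2 + (6 - 5)**2) = 240*(-2 + 1**2) = 240*(-2 + 1) = 240*(-1) = -240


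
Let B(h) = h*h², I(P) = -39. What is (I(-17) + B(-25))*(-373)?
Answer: 5842672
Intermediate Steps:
B(h) = h³
(I(-17) + B(-25))*(-373) = (-39 + (-25)³)*(-373) = (-39 - 15625)*(-373) = -15664*(-373) = 5842672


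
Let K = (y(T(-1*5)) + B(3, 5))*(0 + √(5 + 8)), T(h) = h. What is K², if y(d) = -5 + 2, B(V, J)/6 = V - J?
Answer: 2925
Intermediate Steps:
B(V, J) = -6*J + 6*V (B(V, J) = 6*(V - J) = -6*J + 6*V)
y(d) = -3
K = -15*√13 (K = (-3 + (-6*5 + 6*3))*(0 + √(5 + 8)) = (-3 + (-30 + 18))*(0 + √13) = (-3 - 12)*√13 = -15*√13 ≈ -54.083)
K² = (-15*√13)² = 2925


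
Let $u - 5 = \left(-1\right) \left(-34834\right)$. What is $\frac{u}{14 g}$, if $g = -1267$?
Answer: $- \frac{711}{362} \approx -1.9641$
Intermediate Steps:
$u = 34839$ ($u = 5 - -34834 = 5 + 34834 = 34839$)
$\frac{u}{14 g} = \frac{34839}{14 \left(-1267\right)} = \frac{34839}{-17738} = 34839 \left(- \frac{1}{17738}\right) = - \frac{711}{362}$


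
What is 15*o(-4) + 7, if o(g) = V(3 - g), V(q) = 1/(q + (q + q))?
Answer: 54/7 ≈ 7.7143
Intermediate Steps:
V(q) = 1/(3*q) (V(q) = 1/(q + 2*q) = 1/(3*q))
o(g) = 1/(3*(3 - g))
15*o(-4) + 7 = 15*(-1/(-9 + 3*(-4))) + 7 = 15*(-1/(-9 - 12)) + 7 = 15*(-1/(-21)) + 7 = 15*(-1*(-1/21)) + 7 = 15*(1/21) + 7 = 5/7 + 7 = 54/7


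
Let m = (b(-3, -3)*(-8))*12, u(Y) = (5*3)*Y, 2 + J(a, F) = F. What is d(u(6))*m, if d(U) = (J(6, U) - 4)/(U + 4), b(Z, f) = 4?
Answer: -16128/47 ≈ -343.15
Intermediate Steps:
J(a, F) = -2 + F
u(Y) = 15*Y
m = -384 (m = (4*(-8))*12 = -32*12 = -384)
d(U) = (-6 + U)/(4 + U) (d(U) = ((-2 + U) - 4)/(U + 4) = (-6 + U)/(4 + U))
d(u(6))*m = ((-6 + 15*6)/(4 + 15*6))*(-384) = ((-6 + 90)/(4 + 90))*(-384) = (84/94)*(-384) = ((1/94)*84)*(-384) = (42/47)*(-384) = -16128/47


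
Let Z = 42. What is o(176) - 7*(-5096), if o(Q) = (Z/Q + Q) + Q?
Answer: 3170133/88 ≈ 36024.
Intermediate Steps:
o(Q) = 2*Q + 42/Q (o(Q) = (42/Q + Q) + Q = (Q + 42/Q) + Q = 2*Q + 42/Q)
o(176) - 7*(-5096) = (2*176 + 42/176) - 7*(-5096) = (352 + 42*(1/176)) - 1*(-35672) = (352 + 21/88) + 35672 = 30997/88 + 35672 = 3170133/88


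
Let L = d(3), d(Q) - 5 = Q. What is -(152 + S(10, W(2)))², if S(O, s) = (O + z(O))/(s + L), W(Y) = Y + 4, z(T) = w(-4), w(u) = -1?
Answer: -4566769/196 ≈ -23300.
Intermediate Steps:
d(Q) = 5 + Q
z(T) = -1
L = 8 (L = 5 + 3 = 8)
W(Y) = 4 + Y
S(O, s) = (-1 + O)/(8 + s) (S(O, s) = (O - 1)/(s + 8) = (-1 + O)/(8 + s))
-(152 + S(10, W(2)))² = -(152 + (-1 + 10)/(8 + (4 + 2)))² = -(152 + 9/(8 + 6))² = -(152 + 9/14)² = -(2137/14)² = -1*4566769/196 = -4566769/196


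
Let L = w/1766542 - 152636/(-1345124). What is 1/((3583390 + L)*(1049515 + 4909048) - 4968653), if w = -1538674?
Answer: 27002477741/576552735167779138996833 ≈ 4.6834e-14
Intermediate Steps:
L = -20455334328/27002477741 (L = -1538674/1766542 - 152636/(-1345124) = -1538674*1/1766542 - 152636*(-1/1345124) = -769337/883271 + 3469/30571 = -20455334328/27002477741 ≈ -0.75753)
1/((3583390 + L)*(1049515 + 4909048) - 4968653) = 1/((3583390 - 20455334328/27002477741)*(1049515 + 4909048) - 4968653) = 1/((96760388256987662/27002477741)*5958563 - 4968653) = 1/(576552869333721174249706/27002477741 - 4968653) = 1/(576552735167779138996833/27002477741) = 27002477741/576552735167779138996833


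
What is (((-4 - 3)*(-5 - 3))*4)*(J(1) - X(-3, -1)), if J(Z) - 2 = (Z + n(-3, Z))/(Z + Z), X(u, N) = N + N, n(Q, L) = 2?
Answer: 1232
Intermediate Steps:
X(u, N) = 2*N
J(Z) = 2 + (2 + Z)/(2*Z) (J(Z) = 2 + (Z + 2)/(Z + Z) = 2 + (2 + Z)/((2*Z)) = 2 + (2 + Z)*(1/(2*Z)) = 2 + (2 + Z)/(2*Z))
(((-4 - 3)*(-5 - 3))*4)*(J(1) - X(-3, -1)) = (((-4 - 3)*(-5 - 3))*4)*((5/2 + 1/1) - 2*(-1)) = (-7*(-8)*4)*((5/2 + 1) - 1*(-2)) = (56*4)*(7/2 + 2) = 224*(11/2) = 1232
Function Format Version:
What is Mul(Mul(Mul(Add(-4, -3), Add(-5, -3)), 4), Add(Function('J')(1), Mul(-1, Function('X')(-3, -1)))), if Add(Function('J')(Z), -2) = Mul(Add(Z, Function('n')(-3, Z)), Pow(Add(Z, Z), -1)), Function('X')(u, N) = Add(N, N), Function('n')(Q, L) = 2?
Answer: 1232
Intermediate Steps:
Function('X')(u, N) = Mul(2, N)
Function('J')(Z) = Add(2, Mul(Rational(1, 2), Pow(Z, -1), Add(2, Z))) (Function('J')(Z) = Add(2, Mul(Add(Z, 2), Pow(Add(Z, Z), -1))) = Add(2, Mul(Add(2, Z), Pow(Mul(2, Z), -1))) = Add(2, Mul(Add(2, Z), Mul(Rational(1, 2), Pow(Z, -1)))) = Add(2, Mul(Rational(1, 2), Pow(Z, -1), Add(2, Z))))
Mul(Mul(Mul(Add(-4, -3), Add(-5, -3)), 4), Add(Function('J')(1), Mul(-1, Function('X')(-3, -1)))) = Mul(Mul(Mul(Add(-4, -3), Add(-5, -3)), 4), Add(Add(Rational(5, 2), Pow(1, -1)), Mul(-1, Mul(2, -1)))) = Mul(Mul(Mul(-7, -8), 4), Add(Add(Rational(5, 2), 1), Mul(-1, -2))) = Mul(Mul(56, 4), Add(Rational(7, 2), 2)) = Mul(224, Rational(11, 2)) = 1232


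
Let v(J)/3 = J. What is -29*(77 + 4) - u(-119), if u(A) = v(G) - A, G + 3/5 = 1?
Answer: -12346/5 ≈ -2469.2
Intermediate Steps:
G = 2/5 (G = -3/5 + 1 = 2/5 ≈ 0.40000)
v(J) = 3*J
u(A) = 6/5 - A (u(A) = 3*(2/5) - A = 6/5 - A)
-29*(77 + 4) - u(-119) = -29*(77 + 4) - (6/5 - 1*(-119)) = -29*81 - (6/5 + 119) = -2349 - 1*601/5 = -2349 - 601/5 = -12346/5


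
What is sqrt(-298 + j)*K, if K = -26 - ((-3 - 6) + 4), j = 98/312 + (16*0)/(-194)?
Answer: -7*I*sqrt(1811121)/26 ≈ -362.33*I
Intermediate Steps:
j = 49/156 (j = 98*(1/312) + 0*(-1/194) = 49/156 + 0 = 49/156 ≈ 0.31410)
K = -21 (K = -26 - (-9 + 4) = -26 - 1*(-5) = -26 + 5 = -21)
sqrt(-298 + j)*K = sqrt(-298 + 49/156)*(-21) = sqrt(-46439/156)*(-21) = (I*sqrt(1811121)/78)*(-21) = -7*I*sqrt(1811121)/26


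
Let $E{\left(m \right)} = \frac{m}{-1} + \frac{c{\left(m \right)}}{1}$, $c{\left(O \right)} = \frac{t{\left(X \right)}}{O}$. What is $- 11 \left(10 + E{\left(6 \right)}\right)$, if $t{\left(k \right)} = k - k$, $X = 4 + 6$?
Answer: $-44$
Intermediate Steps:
$X = 10$
$t{\left(k \right)} = 0$
$c{\left(O \right)} = 0$ ($c{\left(O \right)} = \frac{0}{O} = 0$)
$E{\left(m \right)} = - m$ ($E{\left(m \right)} = \frac{m}{-1} + \frac{0}{1} = m \left(-1\right) + 0 \cdot 1 = - m + 0 = - m$)
$- 11 \left(10 + E{\left(6 \right)}\right) = - 11 \left(10 - 6\right) = \left(-11\right) 4 = -44$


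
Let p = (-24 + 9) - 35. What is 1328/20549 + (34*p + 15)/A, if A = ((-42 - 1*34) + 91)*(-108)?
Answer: 7355285/6657876 ≈ 1.1047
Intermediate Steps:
p = -50 (p = -15 - 35 = -50)
A = -1620 (A = ((-42 - 34) + 91)*(-108) = (-76 + 91)*(-108) = 15*(-108) = -1620)
1328/20549 + (34*p + 15)/A = 1328/20549 + (34*(-50) + 15)/(-1620) = 1328*(1/20549) + (-1700 + 15)*(-1/1620) = 1328/20549 - 1685*(-1/1620) = 1328/20549 + 337/324 = 7355285/6657876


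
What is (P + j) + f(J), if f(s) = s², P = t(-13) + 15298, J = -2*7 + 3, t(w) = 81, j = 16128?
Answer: 31628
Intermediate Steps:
J = -11 (J = -14 + 3 = -11)
P = 15379 (P = 81 + 15298 = 15379)
(P + j) + f(J) = (15379 + 16128) + (-11)² = 31507 + 121 = 31628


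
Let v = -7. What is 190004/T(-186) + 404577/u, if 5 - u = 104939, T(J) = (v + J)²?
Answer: 1622597021/1302895522 ≈ 1.2454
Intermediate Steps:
T(J) = (-7 + J)²
u = -104934 (u = 5 - 1*104939 = 5 - 104939 = -104934)
190004/T(-186) + 404577/u = 190004/((-7 - 186)²) + 404577/(-104934) = 190004/((-193)²) + 404577*(-1/104934) = 190004/37249 - 134859/34978 = 1622597021/1302895522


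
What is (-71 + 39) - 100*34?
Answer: -3432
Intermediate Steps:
(-71 + 39) - 100*34 = -32 - 3400 = -3432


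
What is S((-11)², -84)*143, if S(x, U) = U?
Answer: -12012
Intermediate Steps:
S((-11)², -84)*143 = -84*143 = -12012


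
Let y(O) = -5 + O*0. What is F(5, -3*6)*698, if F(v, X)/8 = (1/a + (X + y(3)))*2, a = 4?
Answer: -254072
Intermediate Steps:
y(O) = -5 (y(O) = -5 + 0 = -5)
F(v, X) = -76 + 16*X (F(v, X) = 8*((1/4 + (X - 5))*2) = 8*((1/4 + (-5 + X))*2) = 8*((-19/4 + X)*2) = 8*(-19/2 + 2*X) = -76 + 16*X)
F(5, -3*6)*698 = (-76 + 16*(-3*6))*698 = (-76 + 16*(-18))*698 = (-76 - 288)*698 = -364*698 = -254072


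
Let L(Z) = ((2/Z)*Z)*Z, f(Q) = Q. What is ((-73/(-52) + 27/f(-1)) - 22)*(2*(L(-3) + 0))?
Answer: 7425/13 ≈ 571.15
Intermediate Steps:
L(Z) = 2*Z
((-73/(-52) + 27/f(-1)) - 22)*(2*(L(-3) + 0)) = ((-73/(-52) + 27/(-1)) - 22)*(2*(2*(-3) + 0)) = ((-73*(-1/52) + 27*(-1)) - 22)*(2*(-6 + 0)) = ((73/52 - 27) - 22)*(2*(-6)) = (-1331/52 - 22)*(-12) = -2475/52*(-12) = 7425/13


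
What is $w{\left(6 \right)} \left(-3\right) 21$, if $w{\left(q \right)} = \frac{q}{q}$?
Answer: $-63$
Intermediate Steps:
$w{\left(q \right)} = 1$
$w{\left(6 \right)} \left(-3\right) 21 = 1 \left(-3\right) 21 = \left(-3\right) 21 = -63$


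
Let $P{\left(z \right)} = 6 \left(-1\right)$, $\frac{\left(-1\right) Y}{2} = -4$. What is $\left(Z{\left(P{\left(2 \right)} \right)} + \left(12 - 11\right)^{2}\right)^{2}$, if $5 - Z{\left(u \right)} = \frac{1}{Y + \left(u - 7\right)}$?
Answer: $\frac{961}{25} \approx 38.44$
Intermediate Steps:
$Y = 8$ ($Y = \left(-2\right) \left(-4\right) = 8$)
$P{\left(z \right)} = -6$
$Z{\left(u \right)} = 5 - \frac{1}{1 + u}$ ($Z{\left(u \right)} = 5 - \frac{1}{8 + \left(u - 7\right)} = 5 - \frac{1}{8 + \left(-7 + u\right)} = 5 - \frac{1}{1 + u}$)
$\left(Z{\left(P{\left(2 \right)} \right)} + \left(12 - 11\right)^{2}\right)^{2} = \left(\frac{4 + 5 \left(-6\right)}{1 - 6} + \left(12 - 11\right)^{2}\right)^{2} = \left(\frac{4 - 30}{-5} + 1^{2}\right)^{2} = \left(\left(- \frac{1}{5}\right) \left(-26\right) + 1\right)^{2} = \left(\frac{26}{5} + 1\right)^{2} = \left(\frac{31}{5}\right)^{2} = \frac{961}{25}$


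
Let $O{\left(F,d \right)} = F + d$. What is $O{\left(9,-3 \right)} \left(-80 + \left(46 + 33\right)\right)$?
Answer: $-6$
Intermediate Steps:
$O{\left(9,-3 \right)} \left(-80 + \left(46 + 33\right)\right) = \left(9 - 3\right) \left(-80 + \left(46 + 33\right)\right) = 6 \left(-80 + 79\right) = 6 \left(-1\right) = -6$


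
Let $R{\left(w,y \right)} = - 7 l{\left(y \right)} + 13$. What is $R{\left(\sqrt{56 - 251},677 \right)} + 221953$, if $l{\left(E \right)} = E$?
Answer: $217227$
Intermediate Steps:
$R{\left(w,y \right)} = 13 - 7 y$ ($R{\left(w,y \right)} = - 7 y + 13 = 13 - 7 y$)
$R{\left(\sqrt{56 - 251},677 \right)} + 221953 = \left(13 - 4739\right) + 221953 = -4726 + 221953 = 217227$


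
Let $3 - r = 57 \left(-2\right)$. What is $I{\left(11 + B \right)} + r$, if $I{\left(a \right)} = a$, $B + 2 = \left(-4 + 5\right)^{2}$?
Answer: $127$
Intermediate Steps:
$B = -1$ ($B = -2 + \left(-4 + 5\right)^{2} = -2 + 1^{2} = -2 + 1 = -1$)
$r = 117$ ($r = 3 - 57 \left(-2\right) = 3 - -114 = 3 + 114 = 117$)
$I{\left(11 + B \right)} + r = \left(11 - 1\right) + 117 = 10 + 117 = 127$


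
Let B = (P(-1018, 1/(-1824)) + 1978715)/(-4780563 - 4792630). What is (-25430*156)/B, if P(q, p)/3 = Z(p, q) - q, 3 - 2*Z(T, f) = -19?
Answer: 18988811243220/990901 ≈ 1.9163e+7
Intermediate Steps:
Z(T, f) = 11 (Z(T, f) = 3/2 - ½*(-19) = 3/2 + 19/2 = 11)
P(q, p) = 33 - 3*q (P(q, p) = 3*(11 - q) = 33 - 3*q)
B = -1981802/9573193 (B = ((33 - 3*(-1018)) + 1978715)/(-4780563 - 4792630) = ((33 + 3054) + 1978715)/(-9573193) = (3087 + 1978715)*(-1/9573193) = 1981802*(-1/9573193) = -1981802/9573193 ≈ -0.20702)
(-25430*156)/B = (-25430*156)/(-1981802/9573193) = -3967080*(-9573193/1981802) = 18988811243220/990901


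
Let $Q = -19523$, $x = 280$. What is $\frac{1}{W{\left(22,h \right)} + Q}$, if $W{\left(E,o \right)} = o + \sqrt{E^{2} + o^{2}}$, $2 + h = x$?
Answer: $- \frac{19245}{370292257} - \frac{2 \sqrt{19442}}{370292257} \approx -5.2726 \cdot 10^{-5}$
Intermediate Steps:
$h = 278$ ($h = -2 + 280 = 278$)
$\frac{1}{W{\left(22,h \right)} + Q} = \frac{1}{\left(278 + \sqrt{22^{2} + 278^{2}}\right) - 19523} = \frac{1}{\left(278 + \sqrt{484 + 77284}\right) - 19523} = \frac{1}{\left(278 + \sqrt{77768}\right) - 19523} = \frac{1}{\left(278 + 2 \sqrt{19442}\right) - 19523} = \frac{1}{-19245 + 2 \sqrt{19442}}$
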